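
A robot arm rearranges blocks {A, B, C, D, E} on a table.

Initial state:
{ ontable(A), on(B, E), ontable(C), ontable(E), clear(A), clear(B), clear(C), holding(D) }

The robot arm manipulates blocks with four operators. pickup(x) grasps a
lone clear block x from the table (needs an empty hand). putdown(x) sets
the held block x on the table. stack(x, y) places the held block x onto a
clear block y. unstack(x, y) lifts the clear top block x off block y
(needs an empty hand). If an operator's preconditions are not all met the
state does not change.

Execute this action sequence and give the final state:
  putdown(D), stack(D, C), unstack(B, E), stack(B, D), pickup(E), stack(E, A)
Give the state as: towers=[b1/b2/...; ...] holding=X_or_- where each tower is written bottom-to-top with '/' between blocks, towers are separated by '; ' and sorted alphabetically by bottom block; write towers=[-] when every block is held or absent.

towers=[A/E; C; D/B] holding=-

step 1 (putdown(D)): towers=[A; C; D; E/B] holding=-
step 2 (stack(D, C)) [no-op]: towers=[A; C; D; E/B] holding=-
step 3 (unstack(B, E)): towers=[A; C; D; E] holding=B
step 4 (stack(B, D)): towers=[A; C; D/B; E] holding=-
step 5 (pickup(E)): towers=[A; C; D/B] holding=E
step 6 (stack(E, A)): towers=[A/E; C; D/B] holding=-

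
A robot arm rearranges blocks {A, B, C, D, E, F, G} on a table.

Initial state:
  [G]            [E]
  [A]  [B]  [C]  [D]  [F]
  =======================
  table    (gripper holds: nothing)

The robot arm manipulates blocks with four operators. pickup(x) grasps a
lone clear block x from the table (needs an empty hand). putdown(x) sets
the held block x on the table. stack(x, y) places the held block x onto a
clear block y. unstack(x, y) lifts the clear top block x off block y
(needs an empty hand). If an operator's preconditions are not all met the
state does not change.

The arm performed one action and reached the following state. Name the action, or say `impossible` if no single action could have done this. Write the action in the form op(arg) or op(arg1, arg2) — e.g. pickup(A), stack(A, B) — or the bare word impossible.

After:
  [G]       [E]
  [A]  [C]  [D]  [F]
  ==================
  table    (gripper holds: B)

target: towers=[A/G; C; D/E; F] holding=B
         pickup(B) → towers=[A/G; C; D/E; F] holding=B  ← match
         pickup(F) → towers=[A/G; B; C; D/E] holding=F
     unstack(G, A) → towers=[A; B; C; D/E; F] holding=G
     unstack(E, D) → towers=[A/G; B; C; D; F] holding=E
         pickup(C) → towers=[A/G; B; D/E; F] holding=C

pickup(B)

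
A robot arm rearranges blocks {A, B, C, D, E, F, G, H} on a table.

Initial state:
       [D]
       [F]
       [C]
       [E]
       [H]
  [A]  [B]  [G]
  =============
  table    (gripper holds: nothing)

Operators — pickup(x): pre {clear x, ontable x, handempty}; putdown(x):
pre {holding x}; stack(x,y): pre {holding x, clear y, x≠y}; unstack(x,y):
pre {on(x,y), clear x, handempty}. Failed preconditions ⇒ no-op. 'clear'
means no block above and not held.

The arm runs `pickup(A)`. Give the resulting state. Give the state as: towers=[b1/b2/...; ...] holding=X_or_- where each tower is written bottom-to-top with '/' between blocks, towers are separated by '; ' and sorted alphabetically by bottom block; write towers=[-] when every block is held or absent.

before: towers=[A; B/H/E/C/F/D; G] holding=-
pre[pickup(A)]: clear(A) ✓, ontable(A) ✓, handempty ✓
all met → apply pickup(A)
after:  towers=[B/H/E/C/F/D; G] holding=A

towers=[B/H/E/C/F/D; G] holding=A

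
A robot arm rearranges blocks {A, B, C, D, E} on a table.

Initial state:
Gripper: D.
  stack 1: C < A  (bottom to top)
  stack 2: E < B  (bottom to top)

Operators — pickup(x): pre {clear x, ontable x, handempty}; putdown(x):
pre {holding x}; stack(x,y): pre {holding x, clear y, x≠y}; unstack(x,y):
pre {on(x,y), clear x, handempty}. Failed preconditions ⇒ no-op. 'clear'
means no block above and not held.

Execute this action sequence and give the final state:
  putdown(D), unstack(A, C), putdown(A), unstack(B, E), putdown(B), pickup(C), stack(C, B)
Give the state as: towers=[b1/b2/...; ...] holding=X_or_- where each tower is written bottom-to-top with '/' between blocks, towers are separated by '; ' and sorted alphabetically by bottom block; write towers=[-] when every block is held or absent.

towers=[A; B/C; D; E] holding=-

step 1 (putdown(D)): towers=[C/A; D; E/B] holding=-
step 2 (unstack(A, C)): towers=[C; D; E/B] holding=A
step 3 (putdown(A)): towers=[A; C; D; E/B] holding=-
step 4 (unstack(B, E)): towers=[A; C; D; E] holding=B
step 5 (putdown(B)): towers=[A; B; C; D; E] holding=-
step 6 (pickup(C)): towers=[A; B; D; E] holding=C
step 7 (stack(C, B)): towers=[A; B/C; D; E] holding=-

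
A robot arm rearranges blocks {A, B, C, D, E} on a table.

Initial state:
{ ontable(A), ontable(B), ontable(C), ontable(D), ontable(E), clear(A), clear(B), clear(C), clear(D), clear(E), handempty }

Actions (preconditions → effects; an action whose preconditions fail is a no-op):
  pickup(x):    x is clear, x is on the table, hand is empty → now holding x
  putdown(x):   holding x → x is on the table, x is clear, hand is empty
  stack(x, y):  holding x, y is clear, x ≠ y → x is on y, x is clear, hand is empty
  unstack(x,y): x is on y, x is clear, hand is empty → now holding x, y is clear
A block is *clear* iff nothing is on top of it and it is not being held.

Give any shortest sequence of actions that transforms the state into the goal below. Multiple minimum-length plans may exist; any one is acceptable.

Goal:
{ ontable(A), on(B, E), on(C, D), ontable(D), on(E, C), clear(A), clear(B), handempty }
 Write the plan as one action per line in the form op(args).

step 1 (pickup(C)): towers=[A; B; D; E] holding=C
step 2 (stack(C, D)): towers=[A; B; D/C; E] holding=-
step 3 (pickup(E)): towers=[A; B; D/C] holding=E
step 4 (stack(E, C)): towers=[A; B; D/C/E] holding=-
step 5 (pickup(B)): towers=[A; D/C/E] holding=B
step 6 (stack(B, E)): towers=[A; D/C/E/B] holding=-
goal check: towers=[A; D/C/E/B] holding=- — reached (length 6, optimal by BFS)

pickup(C)
stack(C, D)
pickup(E)
stack(E, C)
pickup(B)
stack(B, E)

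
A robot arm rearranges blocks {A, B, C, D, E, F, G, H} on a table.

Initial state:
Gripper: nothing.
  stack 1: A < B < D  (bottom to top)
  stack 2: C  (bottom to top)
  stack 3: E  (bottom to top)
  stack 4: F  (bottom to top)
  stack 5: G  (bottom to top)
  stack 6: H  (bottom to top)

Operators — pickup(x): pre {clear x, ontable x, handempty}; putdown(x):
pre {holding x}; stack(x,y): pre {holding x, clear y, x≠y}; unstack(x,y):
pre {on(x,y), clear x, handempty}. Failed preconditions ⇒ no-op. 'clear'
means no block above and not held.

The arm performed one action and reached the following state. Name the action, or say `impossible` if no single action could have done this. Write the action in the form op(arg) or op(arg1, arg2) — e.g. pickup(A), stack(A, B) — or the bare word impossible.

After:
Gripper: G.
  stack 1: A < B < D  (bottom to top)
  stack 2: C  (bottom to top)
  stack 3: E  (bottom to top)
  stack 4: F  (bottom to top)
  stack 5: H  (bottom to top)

pickup(G)

target: towers=[A/B/D; C; E; F; H] holding=G
         pickup(G) → towers=[A/B/D; C; E; F; H] holding=G  ← match
         pickup(E) → towers=[A/B/D; C; F; G; H] holding=E
         pickup(H) → towers=[A/B/D; C; E; F; G] holding=H
         pickup(F) → towers=[A/B/D; C; E; G; H] holding=F
     unstack(D, B) → towers=[A/B; C; E; F; G; H] holding=D
         pickup(C) → towers=[A/B/D; E; F; G; H] holding=C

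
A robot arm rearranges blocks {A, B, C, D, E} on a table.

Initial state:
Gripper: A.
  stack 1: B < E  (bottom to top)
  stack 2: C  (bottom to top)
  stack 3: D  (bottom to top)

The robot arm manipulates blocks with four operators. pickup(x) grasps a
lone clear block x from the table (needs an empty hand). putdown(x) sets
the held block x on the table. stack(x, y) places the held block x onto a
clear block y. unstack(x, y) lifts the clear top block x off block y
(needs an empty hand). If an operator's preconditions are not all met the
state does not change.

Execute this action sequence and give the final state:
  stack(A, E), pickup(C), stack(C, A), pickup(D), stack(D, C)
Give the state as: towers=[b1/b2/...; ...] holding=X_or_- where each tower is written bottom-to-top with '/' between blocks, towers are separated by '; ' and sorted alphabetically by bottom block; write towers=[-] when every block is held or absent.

towers=[B/E/A/C/D] holding=-

step 1 (stack(A, E)): towers=[B/E/A; C; D] holding=-
step 2 (pickup(C)): towers=[B/E/A; D] holding=C
step 3 (stack(C, A)): towers=[B/E/A/C; D] holding=-
step 4 (pickup(D)): towers=[B/E/A/C] holding=D
step 5 (stack(D, C)): towers=[B/E/A/C/D] holding=-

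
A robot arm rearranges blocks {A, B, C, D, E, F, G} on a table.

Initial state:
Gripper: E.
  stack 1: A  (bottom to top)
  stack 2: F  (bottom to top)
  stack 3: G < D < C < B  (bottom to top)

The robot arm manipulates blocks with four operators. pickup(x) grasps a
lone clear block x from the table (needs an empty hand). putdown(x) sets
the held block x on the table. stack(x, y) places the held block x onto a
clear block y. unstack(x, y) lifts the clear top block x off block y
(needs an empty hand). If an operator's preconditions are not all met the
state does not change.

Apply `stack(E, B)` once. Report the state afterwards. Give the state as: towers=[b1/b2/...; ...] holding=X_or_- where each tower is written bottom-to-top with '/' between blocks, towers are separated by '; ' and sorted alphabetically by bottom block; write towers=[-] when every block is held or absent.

towers=[A; F; G/D/C/B/E] holding=-

before: towers=[A; F; G/D/C/B] holding=E
pre[stack(E, B)]: holding(E) ok, clear(B) ok, E≠B ok
all met → apply stack(E, B)
after:  towers=[A; F; G/D/C/B/E] holding=-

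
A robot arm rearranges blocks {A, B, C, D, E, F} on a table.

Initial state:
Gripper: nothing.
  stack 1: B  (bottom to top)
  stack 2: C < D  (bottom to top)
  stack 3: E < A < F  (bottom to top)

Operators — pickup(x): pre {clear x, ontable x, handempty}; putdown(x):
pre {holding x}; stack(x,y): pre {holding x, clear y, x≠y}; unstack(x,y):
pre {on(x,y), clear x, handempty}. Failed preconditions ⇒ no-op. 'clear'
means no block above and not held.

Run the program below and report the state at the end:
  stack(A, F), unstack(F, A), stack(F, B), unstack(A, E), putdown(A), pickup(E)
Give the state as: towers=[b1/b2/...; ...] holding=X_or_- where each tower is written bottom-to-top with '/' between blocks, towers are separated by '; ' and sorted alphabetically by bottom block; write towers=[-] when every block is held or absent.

towers=[A; B/F; C/D] holding=E

step 1 (stack(A, F)) [no-op]: towers=[B; C/D; E/A/F] holding=-
step 2 (unstack(F, A)): towers=[B; C/D; E/A] holding=F
step 3 (stack(F, B)): towers=[B/F; C/D; E/A] holding=-
step 4 (unstack(A, E)): towers=[B/F; C/D; E] holding=A
step 5 (putdown(A)): towers=[A; B/F; C/D; E] holding=-
step 6 (pickup(E)): towers=[A; B/F; C/D] holding=E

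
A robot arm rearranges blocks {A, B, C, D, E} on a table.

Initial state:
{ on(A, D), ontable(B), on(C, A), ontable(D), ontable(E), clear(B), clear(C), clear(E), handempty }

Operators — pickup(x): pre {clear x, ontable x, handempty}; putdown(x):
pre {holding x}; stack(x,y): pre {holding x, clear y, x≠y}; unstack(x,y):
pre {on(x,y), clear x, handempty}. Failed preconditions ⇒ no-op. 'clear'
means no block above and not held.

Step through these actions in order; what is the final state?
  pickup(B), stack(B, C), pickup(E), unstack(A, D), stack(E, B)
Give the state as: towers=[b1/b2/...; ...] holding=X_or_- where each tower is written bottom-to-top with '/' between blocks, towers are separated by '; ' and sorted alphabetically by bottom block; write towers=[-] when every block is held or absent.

towers=[D/A/C/B/E] holding=-

step 1 (pickup(B)): towers=[D/A/C; E] holding=B
step 2 (stack(B, C)): towers=[D/A/C/B; E] holding=-
step 3 (pickup(E)): towers=[D/A/C/B] holding=E
step 4 (unstack(A, D)) [no-op]: towers=[D/A/C/B] holding=E
step 5 (stack(E, B)): towers=[D/A/C/B/E] holding=-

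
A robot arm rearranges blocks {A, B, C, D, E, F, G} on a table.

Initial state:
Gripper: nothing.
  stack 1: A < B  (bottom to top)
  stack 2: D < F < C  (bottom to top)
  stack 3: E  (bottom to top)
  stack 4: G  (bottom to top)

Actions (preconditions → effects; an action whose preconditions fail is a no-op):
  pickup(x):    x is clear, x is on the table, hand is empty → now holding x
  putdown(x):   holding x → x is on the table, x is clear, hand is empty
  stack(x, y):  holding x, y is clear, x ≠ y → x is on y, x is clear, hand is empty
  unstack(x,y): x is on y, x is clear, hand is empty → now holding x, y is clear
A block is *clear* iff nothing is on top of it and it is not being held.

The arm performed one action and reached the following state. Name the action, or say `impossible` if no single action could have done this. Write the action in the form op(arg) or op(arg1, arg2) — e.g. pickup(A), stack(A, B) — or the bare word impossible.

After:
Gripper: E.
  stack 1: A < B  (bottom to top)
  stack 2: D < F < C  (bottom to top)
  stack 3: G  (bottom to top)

target: towers=[A/B; D/F/C; G] holding=E
     unstack(B, A) → towers=[A; D/F/C; E; G] holding=B
         pickup(G) → towers=[A/B; D/F/C; E] holding=G
         pickup(E) → towers=[A/B; D/F/C; G] holding=E  ← match
     unstack(C, F) → towers=[A/B; D/F; E; G] holding=C

pickup(E)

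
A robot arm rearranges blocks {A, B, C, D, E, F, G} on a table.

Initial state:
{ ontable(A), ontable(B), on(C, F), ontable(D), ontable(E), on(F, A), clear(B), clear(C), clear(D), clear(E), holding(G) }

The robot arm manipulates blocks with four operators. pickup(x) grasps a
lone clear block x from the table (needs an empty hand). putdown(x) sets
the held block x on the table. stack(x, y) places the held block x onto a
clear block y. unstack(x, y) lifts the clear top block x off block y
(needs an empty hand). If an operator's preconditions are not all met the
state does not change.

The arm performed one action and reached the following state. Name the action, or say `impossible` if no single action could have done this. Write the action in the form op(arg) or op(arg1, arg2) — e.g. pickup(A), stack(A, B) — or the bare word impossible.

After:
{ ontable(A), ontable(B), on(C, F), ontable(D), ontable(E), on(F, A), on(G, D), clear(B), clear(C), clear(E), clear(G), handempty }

stack(G, D)

target: towers=[A/F/C; B; D/G; E] holding=-
        putdown(G) → towers=[A/F/C; B; D; E; G] holding=-
       stack(G, B) → towers=[A/F/C; B/G; D; E] holding=-
       stack(G, D) → towers=[A/F/C; B; D/G; E] holding=-  ← match
       stack(G, E) → towers=[A/F/C; B; D; E/G] holding=-
       stack(G, C) → towers=[A/F/C/G; B; D; E] holding=-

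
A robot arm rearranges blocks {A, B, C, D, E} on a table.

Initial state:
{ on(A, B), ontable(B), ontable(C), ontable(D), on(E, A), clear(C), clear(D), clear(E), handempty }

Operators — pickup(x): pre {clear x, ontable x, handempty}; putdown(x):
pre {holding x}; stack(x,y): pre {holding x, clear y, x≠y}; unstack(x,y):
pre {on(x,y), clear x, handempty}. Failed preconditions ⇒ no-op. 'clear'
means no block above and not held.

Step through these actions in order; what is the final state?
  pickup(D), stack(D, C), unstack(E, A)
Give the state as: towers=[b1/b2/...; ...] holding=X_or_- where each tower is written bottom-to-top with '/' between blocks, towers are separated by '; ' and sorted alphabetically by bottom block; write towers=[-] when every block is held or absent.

step 1 (pickup(D)): towers=[B/A/E; C] holding=D
step 2 (stack(D, C)): towers=[B/A/E; C/D] holding=-
step 3 (unstack(E, A)): towers=[B/A; C/D] holding=E

towers=[B/A; C/D] holding=E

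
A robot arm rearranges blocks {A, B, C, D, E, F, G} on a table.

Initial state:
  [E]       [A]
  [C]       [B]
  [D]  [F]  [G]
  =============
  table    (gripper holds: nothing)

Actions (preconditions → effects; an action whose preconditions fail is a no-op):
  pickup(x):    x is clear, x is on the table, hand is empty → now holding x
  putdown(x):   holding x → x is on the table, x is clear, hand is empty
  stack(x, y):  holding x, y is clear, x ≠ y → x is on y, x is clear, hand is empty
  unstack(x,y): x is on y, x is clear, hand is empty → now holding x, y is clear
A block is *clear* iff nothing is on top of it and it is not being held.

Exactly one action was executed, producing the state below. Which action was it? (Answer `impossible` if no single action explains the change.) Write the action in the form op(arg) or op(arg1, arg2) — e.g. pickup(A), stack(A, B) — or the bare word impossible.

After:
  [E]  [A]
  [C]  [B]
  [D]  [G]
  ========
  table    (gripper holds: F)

target: towers=[D/C/E; G/B/A] holding=F
         pickup(F) → towers=[D/C/E; G/B/A] holding=F  ← match
     unstack(A, B) → towers=[D/C/E; F; G/B] holding=A
     unstack(E, C) → towers=[D/C; F; G/B/A] holding=E

pickup(F)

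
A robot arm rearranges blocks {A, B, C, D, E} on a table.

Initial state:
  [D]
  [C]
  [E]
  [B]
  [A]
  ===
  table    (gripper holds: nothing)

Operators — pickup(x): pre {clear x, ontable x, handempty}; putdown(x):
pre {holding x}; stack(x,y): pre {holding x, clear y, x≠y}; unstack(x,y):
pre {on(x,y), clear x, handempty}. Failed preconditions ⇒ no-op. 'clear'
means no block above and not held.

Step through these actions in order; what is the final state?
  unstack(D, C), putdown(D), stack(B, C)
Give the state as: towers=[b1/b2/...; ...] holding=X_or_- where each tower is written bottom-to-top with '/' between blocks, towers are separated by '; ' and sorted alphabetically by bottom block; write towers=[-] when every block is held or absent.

step 1 (unstack(D, C)): towers=[A/B/E/C] holding=D
step 2 (putdown(D)): towers=[A/B/E/C; D] holding=-
step 3 (stack(B, C)) [no-op]: towers=[A/B/E/C; D] holding=-

towers=[A/B/E/C; D] holding=-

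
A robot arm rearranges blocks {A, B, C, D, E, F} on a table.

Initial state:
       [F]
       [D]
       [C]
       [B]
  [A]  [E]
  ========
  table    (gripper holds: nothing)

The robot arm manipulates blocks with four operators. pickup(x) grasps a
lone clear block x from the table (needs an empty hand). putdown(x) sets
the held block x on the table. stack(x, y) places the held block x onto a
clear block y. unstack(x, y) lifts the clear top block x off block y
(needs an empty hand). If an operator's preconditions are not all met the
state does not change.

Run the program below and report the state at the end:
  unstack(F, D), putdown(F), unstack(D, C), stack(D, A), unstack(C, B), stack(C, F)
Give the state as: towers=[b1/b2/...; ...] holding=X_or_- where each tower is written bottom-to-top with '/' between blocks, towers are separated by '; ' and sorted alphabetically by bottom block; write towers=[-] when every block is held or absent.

step 1 (unstack(F, D)): towers=[A; E/B/C/D] holding=F
step 2 (putdown(F)): towers=[A; E/B/C/D; F] holding=-
step 3 (unstack(D, C)): towers=[A; E/B/C; F] holding=D
step 4 (stack(D, A)): towers=[A/D; E/B/C; F] holding=-
step 5 (unstack(C, B)): towers=[A/D; E/B; F] holding=C
step 6 (stack(C, F)): towers=[A/D; E/B; F/C] holding=-

towers=[A/D; E/B; F/C] holding=-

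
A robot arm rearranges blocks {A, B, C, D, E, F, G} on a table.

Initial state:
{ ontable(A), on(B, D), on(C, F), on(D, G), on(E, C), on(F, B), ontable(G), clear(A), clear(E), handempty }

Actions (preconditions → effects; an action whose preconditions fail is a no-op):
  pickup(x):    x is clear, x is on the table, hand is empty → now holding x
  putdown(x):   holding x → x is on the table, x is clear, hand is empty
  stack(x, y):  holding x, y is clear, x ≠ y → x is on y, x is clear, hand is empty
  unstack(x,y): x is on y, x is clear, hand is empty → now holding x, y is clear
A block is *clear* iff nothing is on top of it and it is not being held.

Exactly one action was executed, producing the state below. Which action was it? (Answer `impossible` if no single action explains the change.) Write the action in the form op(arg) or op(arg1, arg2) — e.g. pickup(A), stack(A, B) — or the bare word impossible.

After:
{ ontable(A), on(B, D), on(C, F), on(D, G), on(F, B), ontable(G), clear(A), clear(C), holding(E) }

unstack(E, C)

target: towers=[A; G/D/B/F/C] holding=E
         pickup(A) → towers=[G/D/B/F/C/E] holding=A
     unstack(E, C) → towers=[A; G/D/B/F/C] holding=E  ← match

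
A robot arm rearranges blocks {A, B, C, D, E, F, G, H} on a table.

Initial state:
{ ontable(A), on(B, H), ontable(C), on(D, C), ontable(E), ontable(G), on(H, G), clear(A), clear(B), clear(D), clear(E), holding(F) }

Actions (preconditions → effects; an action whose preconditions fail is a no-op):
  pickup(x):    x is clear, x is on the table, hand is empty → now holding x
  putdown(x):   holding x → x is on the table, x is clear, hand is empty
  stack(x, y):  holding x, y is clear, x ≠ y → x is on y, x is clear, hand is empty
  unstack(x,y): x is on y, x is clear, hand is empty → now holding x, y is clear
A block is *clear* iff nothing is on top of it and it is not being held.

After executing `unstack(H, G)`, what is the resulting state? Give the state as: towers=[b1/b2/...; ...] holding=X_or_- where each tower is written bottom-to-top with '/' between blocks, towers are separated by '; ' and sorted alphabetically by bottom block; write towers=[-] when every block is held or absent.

before: towers=[A; C/D; E; G/H/B] holding=F
pre[unstack(H, G)]: on(H,G) yes, clear(H) no, handempty no
clear(H), handempty unmet → unstack(H, G) is a no-op
after:  towers=[A; C/D; E; G/H/B] holding=F

towers=[A; C/D; E; G/H/B] holding=F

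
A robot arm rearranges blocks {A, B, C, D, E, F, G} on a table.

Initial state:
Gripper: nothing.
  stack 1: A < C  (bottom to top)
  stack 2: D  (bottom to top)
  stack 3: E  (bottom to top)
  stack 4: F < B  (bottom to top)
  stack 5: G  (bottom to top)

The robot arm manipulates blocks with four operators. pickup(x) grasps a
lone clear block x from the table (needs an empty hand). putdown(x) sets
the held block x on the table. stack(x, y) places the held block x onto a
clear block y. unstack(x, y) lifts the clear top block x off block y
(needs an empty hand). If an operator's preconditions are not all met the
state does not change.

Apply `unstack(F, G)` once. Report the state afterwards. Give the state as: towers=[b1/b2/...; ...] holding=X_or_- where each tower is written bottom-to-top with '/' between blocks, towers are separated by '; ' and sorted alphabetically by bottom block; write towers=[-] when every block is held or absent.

towers=[A/C; D; E; F/B; G] holding=-

before: towers=[A/C; D; E; F/B; G] holding=-
pre[unstack(F, G)]: on(F,G) no, clear(F) no, handempty yes
on(F,G), clear(F) unmet → unstack(F, G) is a no-op
after:  towers=[A/C; D; E; F/B; G] holding=-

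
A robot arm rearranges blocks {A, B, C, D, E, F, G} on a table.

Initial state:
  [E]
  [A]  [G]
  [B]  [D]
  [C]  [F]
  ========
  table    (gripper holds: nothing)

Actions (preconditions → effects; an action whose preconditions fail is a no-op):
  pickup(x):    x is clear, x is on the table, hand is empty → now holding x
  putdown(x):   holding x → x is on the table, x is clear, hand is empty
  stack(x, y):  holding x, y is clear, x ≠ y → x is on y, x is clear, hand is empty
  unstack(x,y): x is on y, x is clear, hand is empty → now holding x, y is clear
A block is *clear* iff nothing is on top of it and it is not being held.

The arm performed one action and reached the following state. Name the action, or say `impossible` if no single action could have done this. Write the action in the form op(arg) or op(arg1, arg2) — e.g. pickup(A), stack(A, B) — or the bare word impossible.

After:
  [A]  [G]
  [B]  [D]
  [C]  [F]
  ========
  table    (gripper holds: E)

target: towers=[C/B/A; F/D/G] holding=E
     unstack(G, D) → towers=[C/B/A/E; F/D] holding=G
     unstack(E, A) → towers=[C/B/A; F/D/G] holding=E  ← match

unstack(E, A)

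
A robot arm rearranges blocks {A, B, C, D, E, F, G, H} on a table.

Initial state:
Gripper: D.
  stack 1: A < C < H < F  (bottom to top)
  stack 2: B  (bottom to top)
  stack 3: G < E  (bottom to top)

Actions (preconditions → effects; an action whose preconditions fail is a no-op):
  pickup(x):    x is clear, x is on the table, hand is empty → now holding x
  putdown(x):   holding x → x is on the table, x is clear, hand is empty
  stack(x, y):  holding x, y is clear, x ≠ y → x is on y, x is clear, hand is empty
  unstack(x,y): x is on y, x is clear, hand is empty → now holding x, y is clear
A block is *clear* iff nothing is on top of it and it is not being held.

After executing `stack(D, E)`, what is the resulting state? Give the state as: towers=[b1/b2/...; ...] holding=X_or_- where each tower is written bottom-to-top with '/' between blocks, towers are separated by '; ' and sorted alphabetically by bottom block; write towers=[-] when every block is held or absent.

towers=[A/C/H/F; B; G/E/D] holding=-

before: towers=[A/C/H/F; B; G/E] holding=D
pre[stack(D, E)]: holding(D) ok, clear(E) ok, D≠E ok
all met → apply stack(D, E)
after:  towers=[A/C/H/F; B; G/E/D] holding=-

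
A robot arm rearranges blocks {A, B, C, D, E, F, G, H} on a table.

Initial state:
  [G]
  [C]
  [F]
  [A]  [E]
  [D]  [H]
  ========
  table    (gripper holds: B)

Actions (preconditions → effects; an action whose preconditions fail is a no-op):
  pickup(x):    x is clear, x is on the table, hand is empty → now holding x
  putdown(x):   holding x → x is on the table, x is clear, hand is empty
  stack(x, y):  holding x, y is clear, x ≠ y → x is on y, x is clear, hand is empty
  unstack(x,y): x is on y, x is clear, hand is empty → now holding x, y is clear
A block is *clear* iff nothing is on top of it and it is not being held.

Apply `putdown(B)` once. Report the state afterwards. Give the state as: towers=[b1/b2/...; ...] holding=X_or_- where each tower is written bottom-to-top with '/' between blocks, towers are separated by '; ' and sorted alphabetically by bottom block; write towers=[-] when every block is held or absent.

towers=[B; D/A/F/C/G; H/E] holding=-

before: towers=[D/A/F/C/G; H/E] holding=B
pre[putdown(B)]: holding(B) yes
all met → apply putdown(B)
after:  towers=[B; D/A/F/C/G; H/E] holding=-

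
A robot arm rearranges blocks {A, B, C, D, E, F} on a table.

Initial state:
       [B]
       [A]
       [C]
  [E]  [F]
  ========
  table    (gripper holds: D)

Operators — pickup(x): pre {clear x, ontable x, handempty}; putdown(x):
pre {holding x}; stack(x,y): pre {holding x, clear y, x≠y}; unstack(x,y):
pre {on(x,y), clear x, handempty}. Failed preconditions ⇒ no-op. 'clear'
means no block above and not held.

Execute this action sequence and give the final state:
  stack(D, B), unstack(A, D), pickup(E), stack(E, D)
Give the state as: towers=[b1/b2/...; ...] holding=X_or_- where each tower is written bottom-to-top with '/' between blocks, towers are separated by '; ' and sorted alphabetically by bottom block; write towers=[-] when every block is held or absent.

step 1 (stack(D, B)): towers=[E; F/C/A/B/D] holding=-
step 2 (unstack(A, D)) [no-op]: towers=[E; F/C/A/B/D] holding=-
step 3 (pickup(E)): towers=[F/C/A/B/D] holding=E
step 4 (stack(E, D)): towers=[F/C/A/B/D/E] holding=-

towers=[F/C/A/B/D/E] holding=-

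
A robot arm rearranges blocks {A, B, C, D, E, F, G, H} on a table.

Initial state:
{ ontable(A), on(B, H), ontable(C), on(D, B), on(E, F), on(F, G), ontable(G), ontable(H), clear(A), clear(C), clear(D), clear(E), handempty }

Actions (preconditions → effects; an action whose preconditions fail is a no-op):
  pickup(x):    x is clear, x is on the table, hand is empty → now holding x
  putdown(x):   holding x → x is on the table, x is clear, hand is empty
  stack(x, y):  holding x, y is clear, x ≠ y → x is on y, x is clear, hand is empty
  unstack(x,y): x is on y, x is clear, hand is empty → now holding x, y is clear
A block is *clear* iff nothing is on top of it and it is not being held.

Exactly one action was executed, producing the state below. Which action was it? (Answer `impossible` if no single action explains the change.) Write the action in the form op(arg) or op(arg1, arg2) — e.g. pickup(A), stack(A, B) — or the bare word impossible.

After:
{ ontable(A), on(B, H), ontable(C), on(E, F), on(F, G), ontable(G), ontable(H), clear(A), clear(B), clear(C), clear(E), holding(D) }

unstack(D, B)

target: towers=[A; C; G/F/E; H/B] holding=D
         pickup(A) → towers=[C; G/F/E; H/B/D] holding=A
     unstack(E, F) → towers=[A; C; G/F; H/B/D] holding=E
     unstack(D, B) → towers=[A; C; G/F/E; H/B] holding=D  ← match
         pickup(C) → towers=[A; G/F/E; H/B/D] holding=C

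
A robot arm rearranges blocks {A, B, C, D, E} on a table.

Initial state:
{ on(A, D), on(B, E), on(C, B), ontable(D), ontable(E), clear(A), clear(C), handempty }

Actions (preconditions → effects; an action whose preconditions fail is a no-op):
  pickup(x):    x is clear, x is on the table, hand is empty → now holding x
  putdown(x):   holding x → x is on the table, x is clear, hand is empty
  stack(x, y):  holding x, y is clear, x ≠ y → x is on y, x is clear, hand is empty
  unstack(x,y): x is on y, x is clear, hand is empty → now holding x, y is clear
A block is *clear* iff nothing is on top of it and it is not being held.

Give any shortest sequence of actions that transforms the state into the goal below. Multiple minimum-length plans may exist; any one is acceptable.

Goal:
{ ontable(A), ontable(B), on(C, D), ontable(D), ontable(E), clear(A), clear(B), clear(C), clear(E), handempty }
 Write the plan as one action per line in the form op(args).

unstack(A, D)
putdown(A)
unstack(C, B)
stack(C, D)
unstack(B, E)
putdown(B)

step 1 (unstack(A, D)): towers=[D; E/B/C] holding=A
step 2 (putdown(A)): towers=[A; D; E/B/C] holding=-
step 3 (unstack(C, B)): towers=[A; D; E/B] holding=C
step 4 (stack(C, D)): towers=[A; D/C; E/B] holding=-
step 5 (unstack(B, E)): towers=[A; D/C; E] holding=B
step 6 (putdown(B)): towers=[A; B; D/C; E] holding=-
goal check: towers=[A; B; D/C; E] holding=- — reached (length 6, optimal by BFS)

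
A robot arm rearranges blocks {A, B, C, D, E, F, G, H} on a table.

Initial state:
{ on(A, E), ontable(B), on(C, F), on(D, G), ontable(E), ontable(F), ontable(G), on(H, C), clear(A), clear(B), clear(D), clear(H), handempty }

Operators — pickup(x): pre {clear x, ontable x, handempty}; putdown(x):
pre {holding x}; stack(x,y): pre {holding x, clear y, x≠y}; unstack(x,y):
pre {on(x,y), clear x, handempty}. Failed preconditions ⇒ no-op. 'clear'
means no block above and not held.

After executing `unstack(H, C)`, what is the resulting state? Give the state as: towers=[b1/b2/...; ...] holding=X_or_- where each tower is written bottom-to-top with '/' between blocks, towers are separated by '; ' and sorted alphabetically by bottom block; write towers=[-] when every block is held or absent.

towers=[B; E/A; F/C; G/D] holding=H

before: towers=[B; E/A; F/C/H; G/D] holding=-
pre[unstack(H, C)]: on(H,C) ok, clear(H) ok, handempty ok
all met → apply unstack(H, C)
after:  towers=[B; E/A; F/C; G/D] holding=H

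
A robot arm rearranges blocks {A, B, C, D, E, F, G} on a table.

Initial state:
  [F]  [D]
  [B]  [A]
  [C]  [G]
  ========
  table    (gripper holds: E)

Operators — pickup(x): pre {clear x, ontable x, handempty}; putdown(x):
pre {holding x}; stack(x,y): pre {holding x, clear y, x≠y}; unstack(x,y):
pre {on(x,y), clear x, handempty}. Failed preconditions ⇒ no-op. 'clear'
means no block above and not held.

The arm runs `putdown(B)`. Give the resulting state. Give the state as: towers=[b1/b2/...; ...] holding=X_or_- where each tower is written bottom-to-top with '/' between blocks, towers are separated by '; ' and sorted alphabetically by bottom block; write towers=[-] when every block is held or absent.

towers=[C/B/F; G/A/D] holding=E

before: towers=[C/B/F; G/A/D] holding=E
pre[putdown(B)]: holding(B) ✗
holding(B) unmet → putdown(B) is a no-op
after:  towers=[C/B/F; G/A/D] holding=E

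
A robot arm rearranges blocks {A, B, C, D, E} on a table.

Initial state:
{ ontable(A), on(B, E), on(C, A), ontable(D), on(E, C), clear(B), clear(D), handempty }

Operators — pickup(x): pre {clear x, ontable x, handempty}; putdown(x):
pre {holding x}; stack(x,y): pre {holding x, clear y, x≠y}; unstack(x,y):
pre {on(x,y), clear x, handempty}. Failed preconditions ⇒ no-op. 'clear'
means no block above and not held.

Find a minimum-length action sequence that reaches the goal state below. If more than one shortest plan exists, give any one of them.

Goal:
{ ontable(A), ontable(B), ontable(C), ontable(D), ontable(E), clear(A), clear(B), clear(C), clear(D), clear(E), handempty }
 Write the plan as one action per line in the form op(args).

unstack(B, E)
putdown(B)
unstack(E, C)
putdown(E)
unstack(C, A)
putdown(C)

step 1 (unstack(B, E)): towers=[A/C/E; D] holding=B
step 2 (putdown(B)): towers=[A/C/E; B; D] holding=-
step 3 (unstack(E, C)): towers=[A/C; B; D] holding=E
step 4 (putdown(E)): towers=[A/C; B; D; E] holding=-
step 5 (unstack(C, A)): towers=[A; B; D; E] holding=C
step 6 (putdown(C)): towers=[A; B; C; D; E] holding=-
goal check: towers=[A; B; C; D; E] holding=- — reached (length 6, optimal by BFS)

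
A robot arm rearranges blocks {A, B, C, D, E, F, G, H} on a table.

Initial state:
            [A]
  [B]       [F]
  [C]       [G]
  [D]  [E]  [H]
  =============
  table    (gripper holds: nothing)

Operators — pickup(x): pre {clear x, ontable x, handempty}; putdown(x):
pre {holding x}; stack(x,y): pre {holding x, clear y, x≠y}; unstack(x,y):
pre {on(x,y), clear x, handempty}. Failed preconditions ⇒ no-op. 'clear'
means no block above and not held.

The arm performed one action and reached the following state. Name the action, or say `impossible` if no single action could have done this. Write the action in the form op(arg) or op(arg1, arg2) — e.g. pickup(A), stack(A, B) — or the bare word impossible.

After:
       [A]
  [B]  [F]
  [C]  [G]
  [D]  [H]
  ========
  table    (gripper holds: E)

pickup(E)

target: towers=[D/C/B; H/G/F/A] holding=E
     unstack(A, F) → towers=[D/C/B; E; H/G/F] holding=A
         pickup(E) → towers=[D/C/B; H/G/F/A] holding=E  ← match
     unstack(B, C) → towers=[D/C; E; H/G/F/A] holding=B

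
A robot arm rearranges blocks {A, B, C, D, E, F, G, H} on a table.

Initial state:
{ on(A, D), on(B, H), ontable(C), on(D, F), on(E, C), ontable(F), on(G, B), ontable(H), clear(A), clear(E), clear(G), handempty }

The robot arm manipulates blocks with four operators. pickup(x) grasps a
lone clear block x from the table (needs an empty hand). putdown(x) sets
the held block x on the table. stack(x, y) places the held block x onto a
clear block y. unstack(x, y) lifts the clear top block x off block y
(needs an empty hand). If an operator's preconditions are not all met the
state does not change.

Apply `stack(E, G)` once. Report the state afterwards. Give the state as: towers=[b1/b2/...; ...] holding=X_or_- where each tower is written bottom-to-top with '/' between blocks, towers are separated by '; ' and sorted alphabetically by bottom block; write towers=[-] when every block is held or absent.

before: towers=[C/E; F/D/A; H/B/G] holding=-
pre[stack(E, G)]: holding(E) fail, clear(G) ok, E≠G ok
holding(E) unmet → stack(E, G) is a no-op
after:  towers=[C/E; F/D/A; H/B/G] holding=-

towers=[C/E; F/D/A; H/B/G] holding=-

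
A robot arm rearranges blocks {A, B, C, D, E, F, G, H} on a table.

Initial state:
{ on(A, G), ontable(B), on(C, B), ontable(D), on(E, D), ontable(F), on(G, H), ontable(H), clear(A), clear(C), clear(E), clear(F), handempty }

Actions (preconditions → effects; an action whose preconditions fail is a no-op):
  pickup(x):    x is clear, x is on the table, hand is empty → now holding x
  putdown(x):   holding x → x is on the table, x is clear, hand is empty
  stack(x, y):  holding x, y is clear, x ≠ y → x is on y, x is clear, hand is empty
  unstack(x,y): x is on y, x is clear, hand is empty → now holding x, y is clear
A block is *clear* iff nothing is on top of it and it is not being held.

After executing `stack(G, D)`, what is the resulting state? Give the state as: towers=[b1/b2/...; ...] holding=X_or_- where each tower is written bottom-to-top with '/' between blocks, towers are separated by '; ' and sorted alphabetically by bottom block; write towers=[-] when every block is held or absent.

before: towers=[B/C; D/E; F; H/G/A] holding=-
pre[stack(G, D)]: holding(G) fail, clear(D) fail, G≠D ok
holding(G), clear(D) unmet → stack(G, D) is a no-op
after:  towers=[B/C; D/E; F; H/G/A] holding=-

towers=[B/C; D/E; F; H/G/A] holding=-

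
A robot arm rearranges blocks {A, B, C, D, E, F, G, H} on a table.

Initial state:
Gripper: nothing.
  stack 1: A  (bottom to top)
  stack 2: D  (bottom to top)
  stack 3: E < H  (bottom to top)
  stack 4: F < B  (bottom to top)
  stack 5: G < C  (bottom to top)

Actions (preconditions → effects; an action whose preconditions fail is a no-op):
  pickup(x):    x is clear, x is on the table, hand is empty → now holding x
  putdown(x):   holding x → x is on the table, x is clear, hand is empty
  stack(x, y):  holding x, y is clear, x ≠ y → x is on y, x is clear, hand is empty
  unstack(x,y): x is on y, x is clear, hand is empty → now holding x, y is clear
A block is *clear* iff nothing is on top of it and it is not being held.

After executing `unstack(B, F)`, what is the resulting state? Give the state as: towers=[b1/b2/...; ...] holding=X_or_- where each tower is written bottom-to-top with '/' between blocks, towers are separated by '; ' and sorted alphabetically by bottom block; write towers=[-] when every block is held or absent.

towers=[A; D; E/H; F; G/C] holding=B

before: towers=[A; D; E/H; F/B; G/C] holding=-
pre[unstack(B, F)]: on(B,F) ok, clear(B) ok, handempty ok
all met → apply unstack(B, F)
after:  towers=[A; D; E/H; F; G/C] holding=B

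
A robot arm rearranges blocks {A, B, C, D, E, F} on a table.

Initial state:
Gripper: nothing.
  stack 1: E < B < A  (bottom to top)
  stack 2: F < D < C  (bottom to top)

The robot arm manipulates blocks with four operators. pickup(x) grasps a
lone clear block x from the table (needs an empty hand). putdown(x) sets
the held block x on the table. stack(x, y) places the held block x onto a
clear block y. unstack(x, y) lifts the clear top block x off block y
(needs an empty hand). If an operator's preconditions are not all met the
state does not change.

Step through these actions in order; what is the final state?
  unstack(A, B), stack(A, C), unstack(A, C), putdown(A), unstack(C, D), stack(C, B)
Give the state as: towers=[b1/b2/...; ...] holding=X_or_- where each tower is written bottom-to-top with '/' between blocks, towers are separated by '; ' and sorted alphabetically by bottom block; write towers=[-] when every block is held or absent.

step 1 (unstack(A, B)): towers=[E/B; F/D/C] holding=A
step 2 (stack(A, C)): towers=[E/B; F/D/C/A] holding=-
step 3 (unstack(A, C)): towers=[E/B; F/D/C] holding=A
step 4 (putdown(A)): towers=[A; E/B; F/D/C] holding=-
step 5 (unstack(C, D)): towers=[A; E/B; F/D] holding=C
step 6 (stack(C, B)): towers=[A; E/B/C; F/D] holding=-

towers=[A; E/B/C; F/D] holding=-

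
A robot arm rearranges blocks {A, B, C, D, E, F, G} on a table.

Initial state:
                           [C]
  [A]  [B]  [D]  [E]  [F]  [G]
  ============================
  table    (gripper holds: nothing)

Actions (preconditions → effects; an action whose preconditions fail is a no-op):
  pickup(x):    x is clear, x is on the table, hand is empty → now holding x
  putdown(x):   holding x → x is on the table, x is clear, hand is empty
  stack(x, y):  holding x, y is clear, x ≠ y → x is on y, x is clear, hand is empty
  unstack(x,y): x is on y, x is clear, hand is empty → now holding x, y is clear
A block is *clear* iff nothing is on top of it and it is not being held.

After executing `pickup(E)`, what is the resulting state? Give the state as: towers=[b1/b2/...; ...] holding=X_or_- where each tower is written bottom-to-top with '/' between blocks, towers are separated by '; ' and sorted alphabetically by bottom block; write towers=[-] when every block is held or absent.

before: towers=[A; B; D; E; F; G/C] holding=-
pre[pickup(E)]: clear(E) ok, ontable(E) ok, handempty ok
all met → apply pickup(E)
after:  towers=[A; B; D; F; G/C] holding=E

towers=[A; B; D; F; G/C] holding=E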